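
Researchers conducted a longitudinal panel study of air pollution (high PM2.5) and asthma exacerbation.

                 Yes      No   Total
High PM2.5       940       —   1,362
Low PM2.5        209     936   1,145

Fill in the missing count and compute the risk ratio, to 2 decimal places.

The missing cell is in the exposed row: 1362 − 940 = 422.
So a = 940, b = 422, c = 209, d = 936.
RR = [a/(a+b)] / [c/(c+d)] = (940/1362) / (209/1145) = 0.69016/0.18253 = 3.78103

3.78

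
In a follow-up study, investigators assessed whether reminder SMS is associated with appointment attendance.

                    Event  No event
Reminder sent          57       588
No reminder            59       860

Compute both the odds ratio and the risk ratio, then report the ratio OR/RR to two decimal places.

Cells: a = 57, b = 588, c = 59, d = 860.
OR = (57·860)/(588·59) = 49020/34692 = 1.41301
Risk in exposed = 57/645 = 0.08837; risk in unexposed = 59/919 = 0.06420; RR = 1.37651
OR/RR = 1.41301 / 1.37651 = 1.02652
The outcome is rare in both groups, so OR ≈ RR (ratio near 1).

1.03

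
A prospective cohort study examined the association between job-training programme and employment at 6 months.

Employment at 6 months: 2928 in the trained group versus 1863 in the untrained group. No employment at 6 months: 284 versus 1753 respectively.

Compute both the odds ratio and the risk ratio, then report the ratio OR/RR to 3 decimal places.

From the description: a = 2928, b = 284, c = 1863, d = 1753.
OR = (2928·1753)/(284·1863) = 5132784/529092 = 9.70112
Risk in exposed = 2928/3212 = 0.91158; risk in unexposed = 1863/3616 = 0.51521; RR = 1.76934
OR/RR = 9.70112 / 1.76934 = 5.48290
The outcome is not rare, so the OR lies further from 1 than the RR.

5.483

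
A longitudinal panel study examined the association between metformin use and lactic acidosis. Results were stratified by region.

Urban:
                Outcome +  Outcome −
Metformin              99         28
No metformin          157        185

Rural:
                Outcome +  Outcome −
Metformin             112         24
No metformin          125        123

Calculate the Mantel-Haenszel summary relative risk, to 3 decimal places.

1.665

RR_MH = Σ(aᵢ·n₀ᵢ/nᵢ) / Σ(cᵢ·n₁ᵢ/nᵢ), with n₁ᵢ = aᵢ+bᵢ (exposed), n₀ᵢ = cᵢ+dᵢ (unexposed), nᵢ = n₁ᵢ+n₀ᵢ.
Stratum 1 (Urban): n₁ = 127, n₀ = 342, n = 469; a·n₀/n = 99·342/469 = 72.1919; c·n₁/n = 157·127/469 = 42.5139
Stratum 2 (Rural): n₁ = 136, n₀ = 248, n = 384; a·n₀/n = 112·248/384 = 72.3333; c·n₁/n = 125·136/384 = 44.2708
RR_MH = (72.1919 + 72.3333) / (42.5139 + 44.2708) = 144.5252 / 86.7847 = 1.66533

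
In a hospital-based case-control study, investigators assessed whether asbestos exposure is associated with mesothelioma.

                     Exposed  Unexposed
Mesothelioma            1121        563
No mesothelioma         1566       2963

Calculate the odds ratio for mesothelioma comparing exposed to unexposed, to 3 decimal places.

3.767

Reading the table with exposure as columns: a = 1121 (Exposed, case), b = 1566 (Exposed, non-case), c = 563 (Unexposed, case), d = 2963.
OR = (a·d)/(b·c) = (1121 × 2963) / (1566 × 563) = 3321523 / 881658 = 3.76736
The odds of mesothelioma are about 3.77 times as high in the exposed group.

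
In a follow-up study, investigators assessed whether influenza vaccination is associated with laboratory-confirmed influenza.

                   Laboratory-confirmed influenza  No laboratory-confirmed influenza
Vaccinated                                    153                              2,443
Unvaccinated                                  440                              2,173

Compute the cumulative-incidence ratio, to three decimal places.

0.350

Cells: a = 153, b = 2443, c = 440, d = 2173.
Risk in exposed = 153/2596 = 0.05894; risk in unexposed = 440/2613 = 0.16839.
RR = 0.05894 / 0.16839 = 0.35000
The risk is 65% lower among the exposed than among the unexposed.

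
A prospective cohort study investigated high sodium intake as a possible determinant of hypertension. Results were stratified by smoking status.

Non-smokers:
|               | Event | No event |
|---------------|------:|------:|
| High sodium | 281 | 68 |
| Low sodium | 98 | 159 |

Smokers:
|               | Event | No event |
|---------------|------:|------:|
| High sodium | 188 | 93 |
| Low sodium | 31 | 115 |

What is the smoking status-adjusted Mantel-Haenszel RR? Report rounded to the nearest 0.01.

2.39

RR_MH = Σ(aᵢ·n₀ᵢ/nᵢ) / Σ(cᵢ·n₁ᵢ/nᵢ), with n₁ᵢ = aᵢ+bᵢ (exposed), n₀ᵢ = cᵢ+dᵢ (unexposed), nᵢ = n₁ᵢ+n₀ᵢ.
Stratum 1 (Non-smokers): n₁ = 349, n₀ = 257, n = 606; a·n₀/n = 281·257/606 = 119.1700; c·n₁/n = 98·349/606 = 56.4389
Stratum 2 (Smokers): n₁ = 281, n₀ = 146, n = 427; a·n₀/n = 188·146/427 = 64.2810; c·n₁/n = 31·281/427 = 20.4005
RR_MH = (119.1700 + 64.2810) / (56.4389 + 20.4005) = 183.4510 / 76.8394 = 2.38746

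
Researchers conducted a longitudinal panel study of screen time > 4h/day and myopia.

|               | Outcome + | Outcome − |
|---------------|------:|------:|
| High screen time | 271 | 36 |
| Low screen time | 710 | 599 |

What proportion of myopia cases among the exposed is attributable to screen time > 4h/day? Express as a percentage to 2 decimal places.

Cells: a = 271, b = 36, c = 710, d = 599.
Risk in exposed = 271/307 = 0.88274; risk in unexposed = 710/1309 = 0.54240.
RR = 0.88274/0.54240 = 1.62747
AR% = (RR − 1)/RR × 100 = (1.62747 − 1)/1.62747 × 100 = 38.5548%

38.55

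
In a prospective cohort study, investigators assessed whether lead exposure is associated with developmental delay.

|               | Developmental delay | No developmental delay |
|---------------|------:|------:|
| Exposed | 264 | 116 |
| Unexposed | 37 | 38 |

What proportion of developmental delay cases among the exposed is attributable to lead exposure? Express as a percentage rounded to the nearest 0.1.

Cells: a = 264, b = 116, c = 37, d = 38.
Risk in exposed = 264/380 = 0.69474; risk in unexposed = 37/75 = 0.49333.
RR = 0.69474/0.49333 = 1.40825
AR% = (RR − 1)/RR × 100 = (1.40825 − 1)/1.40825 × 100 = 28.9899%

29.0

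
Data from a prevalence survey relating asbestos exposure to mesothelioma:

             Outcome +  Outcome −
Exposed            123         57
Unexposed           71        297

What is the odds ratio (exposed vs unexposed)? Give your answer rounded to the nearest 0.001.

Cells: a = 123, b = 57, c = 71, d = 297.
OR = (a·d)/(b·c) = (123 × 297) / (57 × 71) = 36531 / 4047 = 9.02669
The odds of mesothelioma are about 9.03 times as high in the exposed group.

9.027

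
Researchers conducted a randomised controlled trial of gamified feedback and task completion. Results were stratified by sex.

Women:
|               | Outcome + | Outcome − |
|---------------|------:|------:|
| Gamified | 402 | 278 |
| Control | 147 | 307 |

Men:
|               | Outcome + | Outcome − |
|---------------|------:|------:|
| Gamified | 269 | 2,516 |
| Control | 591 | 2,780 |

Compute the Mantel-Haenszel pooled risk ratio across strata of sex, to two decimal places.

0.87

RR_MH = Σ(aᵢ·n₀ᵢ/nᵢ) / Σ(cᵢ·n₁ᵢ/nᵢ), with n₁ᵢ = aᵢ+bᵢ (exposed), n₀ᵢ = cᵢ+dᵢ (unexposed), nᵢ = n₁ᵢ+n₀ᵢ.
Stratum 1 (Women): n₁ = 680, n₀ = 454, n = 1134; a·n₀/n = 402·454/1134 = 160.9418; c·n₁/n = 147·680/1134 = 88.1481
Stratum 2 (Men): n₁ = 2785, n₀ = 3371, n = 6156; a·n₀/n = 269·3371/6156 = 147.3033; c·n₁/n = 591·2785/6156 = 267.3709
RR_MH = (160.9418 + 147.3033) / (88.1481 + 267.3709) = 308.2451 / 355.5190 = 0.86703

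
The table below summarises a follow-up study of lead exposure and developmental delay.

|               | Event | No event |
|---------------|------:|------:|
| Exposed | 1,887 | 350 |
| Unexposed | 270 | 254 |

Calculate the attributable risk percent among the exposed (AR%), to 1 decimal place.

Cells: a = 1887, b = 350, c = 270, d = 254.
Risk in exposed = 1887/2237 = 0.84354; risk in unexposed = 270/524 = 0.51527.
RR = 0.84354/0.51527 = 1.63709
AR% = (RR − 1)/RR × 100 = (1.63709 − 1)/1.63709 × 100 = 38.9161%

38.9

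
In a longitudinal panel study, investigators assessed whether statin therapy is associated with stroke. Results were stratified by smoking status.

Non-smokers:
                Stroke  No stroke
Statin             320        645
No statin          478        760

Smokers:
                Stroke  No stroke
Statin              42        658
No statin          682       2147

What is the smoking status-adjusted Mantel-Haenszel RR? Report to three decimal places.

RR_MH = Σ(aᵢ·n₀ᵢ/nᵢ) / Σ(cᵢ·n₁ᵢ/nᵢ), with n₁ᵢ = aᵢ+bᵢ (exposed), n₀ᵢ = cᵢ+dᵢ (unexposed), nᵢ = n₁ᵢ+n₀ᵢ.
Stratum 1 (Non-smokers): n₁ = 965, n₀ = 1238, n = 2203; a·n₀/n = 320·1238/2203 = 179.8275; c·n₁/n = 478·965/2203 = 209.3827
Stratum 2 (Smokers): n₁ = 700, n₀ = 2829, n = 3529; a·n₀/n = 42·2829/3529 = 33.6690; c·n₁/n = 682·700/3529 = 135.2791
RR_MH = (179.8275 + 33.6690) / (209.3827 + 135.2791) = 213.4965 / 344.6618 = 0.61944

0.619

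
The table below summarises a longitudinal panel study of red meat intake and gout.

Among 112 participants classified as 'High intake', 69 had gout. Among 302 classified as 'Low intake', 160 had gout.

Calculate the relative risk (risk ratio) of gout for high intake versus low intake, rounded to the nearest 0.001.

1.163

From the description: a = 69, b = 43, c = 160, d = 142.
Risk in exposed = 69/112 = 0.61607; risk in unexposed = 160/302 = 0.52980.
RR = 0.61607 / 0.52980 = 1.16283
The risk among the exposed is 1.16 times that among the unexposed.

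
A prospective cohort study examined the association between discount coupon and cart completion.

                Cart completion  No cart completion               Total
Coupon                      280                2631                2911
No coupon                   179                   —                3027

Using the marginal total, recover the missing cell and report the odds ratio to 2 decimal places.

The missing cell is in the unexposed row: 3027 − 179 = 2848.
So a = 280, b = 2631, c = 179, d = 2848.
OR = (a·d)/(b·c) = (280 × 2848) / (2631 × 179) = 797440 / 470949 = 1.69326

1.69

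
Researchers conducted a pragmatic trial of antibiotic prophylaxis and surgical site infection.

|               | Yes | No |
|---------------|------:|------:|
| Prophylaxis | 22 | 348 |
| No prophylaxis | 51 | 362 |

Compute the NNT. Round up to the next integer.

16

Risk in treated group = 22/370 = 0.05946; risk in control = 51/413 = 0.12349.
Absolute risk reduction = 0.12349 − 0.05946 = 0.06403
NNT = 1 / ARR = 1 / 0.06403 = 15.618 → round up → 16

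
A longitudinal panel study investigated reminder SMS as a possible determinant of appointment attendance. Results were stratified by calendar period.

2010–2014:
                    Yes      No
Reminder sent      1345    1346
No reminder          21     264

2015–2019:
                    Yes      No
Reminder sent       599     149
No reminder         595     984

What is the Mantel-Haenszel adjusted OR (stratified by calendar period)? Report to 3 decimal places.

7.829

OR_MH = Σ(aᵢdᵢ/nᵢ) / Σ(bᵢcᵢ/nᵢ), where nᵢ is the stratum total.
Stratum 1 (2010–2014): n = 2976; a·d/n = 1345·264/2976 = 119.3145; b·c/n = 1346·21/2976 = 9.4980
Stratum 2 (2015–2019): n = 2327; a·d/n = 599·984/2327 = 253.2944; b·c/n = 149·595/2327 = 38.0984
OR_MH = (119.3145 + 253.2944) / (9.4980 + 38.0984) = 372.6089 / 47.5964 = 7.82851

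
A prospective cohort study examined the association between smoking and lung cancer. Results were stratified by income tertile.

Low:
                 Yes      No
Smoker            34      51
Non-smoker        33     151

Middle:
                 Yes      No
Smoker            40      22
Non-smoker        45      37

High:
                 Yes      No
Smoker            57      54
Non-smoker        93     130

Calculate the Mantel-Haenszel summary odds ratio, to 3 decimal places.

OR_MH = Σ(aᵢdᵢ/nᵢ) / Σ(bᵢcᵢ/nᵢ), where nᵢ is the stratum total.
Stratum 1 (Low): n = 269; a·d/n = 34·151/269 = 19.0855; b·c/n = 51·33/269 = 6.2565
Stratum 2 (Middle): n = 144; a·d/n = 40·37/144 = 10.2778; b·c/n = 22·45/144 = 6.8750
Stratum 3 (High): n = 334; a·d/n = 57·130/334 = 22.1856; b·c/n = 54·93/334 = 15.0359
OR_MH = (19.0855 + 10.2778 + 22.1856) / (6.2565 + 6.8750 + 15.0359) = 51.5489 / 28.1674 = 1.83009

1.830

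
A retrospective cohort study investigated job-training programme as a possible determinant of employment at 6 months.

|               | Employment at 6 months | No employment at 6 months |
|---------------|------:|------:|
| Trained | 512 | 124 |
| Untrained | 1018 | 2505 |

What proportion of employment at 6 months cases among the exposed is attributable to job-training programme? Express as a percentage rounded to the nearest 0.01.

Cells: a = 512, b = 124, c = 1018, d = 2505.
Risk in exposed = 512/636 = 0.80503; risk in unexposed = 1018/3523 = 0.28896.
RR = 0.80503/0.28896 = 2.78598
AR% = (RR − 1)/RR × 100 = (2.78598 − 1)/2.78598 × 100 = 64.1060%

64.11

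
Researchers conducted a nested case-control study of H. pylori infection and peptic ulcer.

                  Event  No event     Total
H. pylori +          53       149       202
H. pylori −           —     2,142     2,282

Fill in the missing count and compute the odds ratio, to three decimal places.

5.442

The missing cell is in the unexposed row: 2282 − 2142 = 140.
So a = 53, b = 149, c = 140, d = 2142.
OR = (a·d)/(b·c) = (53 × 2142) / (149 × 140) = 113526 / 20860 = 5.44228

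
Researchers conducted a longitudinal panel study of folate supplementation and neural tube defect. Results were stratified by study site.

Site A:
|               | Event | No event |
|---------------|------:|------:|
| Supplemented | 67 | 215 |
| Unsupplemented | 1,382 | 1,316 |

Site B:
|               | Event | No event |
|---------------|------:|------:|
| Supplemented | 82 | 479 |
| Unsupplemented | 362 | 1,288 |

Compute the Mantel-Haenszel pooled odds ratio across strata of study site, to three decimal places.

OR_MH = Σ(aᵢdᵢ/nᵢ) / Σ(bᵢcᵢ/nᵢ), where nᵢ is the stratum total.
Stratum 1 (Site A): n = 2980; a·d/n = 67·1316/2980 = 29.5879; b·c/n = 215·1382/2980 = 99.7081
Stratum 2 (Site B): n = 2211; a·d/n = 82·1288/2211 = 47.7684; b·c/n = 479·362/2211 = 78.4251
OR_MH = (29.5879 + 47.7684) / (99.7081 + 78.4251) = 77.3564 / 178.1332 = 0.43426

0.434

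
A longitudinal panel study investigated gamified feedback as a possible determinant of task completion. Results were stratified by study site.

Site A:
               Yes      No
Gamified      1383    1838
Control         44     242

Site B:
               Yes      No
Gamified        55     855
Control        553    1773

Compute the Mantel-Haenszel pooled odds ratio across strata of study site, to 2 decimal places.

OR_MH = Σ(aᵢdᵢ/nᵢ) / Σ(bᵢcᵢ/nᵢ), where nᵢ is the stratum total.
Stratum 1 (Site A): n = 3507; a·d/n = 1383·242/3507 = 95.4337; b·c/n = 1838·44/3507 = 23.0602
Stratum 2 (Site B): n = 3236; a·d/n = 55·1773/3236 = 30.1344; b·c/n = 855·553/3236 = 146.1109
OR_MH = (95.4337 + 30.1344) / (23.0602 + 146.1109) = 125.5681 / 169.1711 = 0.74226

0.74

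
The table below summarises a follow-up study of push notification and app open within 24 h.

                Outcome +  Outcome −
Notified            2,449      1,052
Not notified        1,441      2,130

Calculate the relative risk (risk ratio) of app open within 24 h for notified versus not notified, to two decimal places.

1.73

Cells: a = 2449, b = 1052, c = 1441, d = 2130.
Risk in exposed = 2449/3501 = 0.69951; risk in unexposed = 1441/3571 = 0.40353.
RR = 0.69951 / 0.40353 = 1.73349
The risk among the exposed is 1.73 times that among the unexposed.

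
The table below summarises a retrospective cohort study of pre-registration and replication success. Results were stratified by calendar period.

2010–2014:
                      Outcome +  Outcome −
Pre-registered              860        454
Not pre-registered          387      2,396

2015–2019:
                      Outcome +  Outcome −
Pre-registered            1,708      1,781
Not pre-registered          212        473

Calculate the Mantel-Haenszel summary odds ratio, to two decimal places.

OR_MH = Σ(aᵢdᵢ/nᵢ) / Σ(bᵢcᵢ/nᵢ), where nᵢ is the stratum total.
Stratum 1 (2010–2014): n = 4097; a·d/n = 860·2396/4097 = 502.9436; b·c/n = 454·387/4097 = 42.8845
Stratum 2 (2015–2019): n = 4174; a·d/n = 1708·473/4174 = 193.5515; b·c/n = 1781·212/4174 = 90.4581
OR_MH = (502.9436 + 193.5515) / (42.8845 + 90.4581) = 696.4951 / 133.3426 = 5.22335

5.22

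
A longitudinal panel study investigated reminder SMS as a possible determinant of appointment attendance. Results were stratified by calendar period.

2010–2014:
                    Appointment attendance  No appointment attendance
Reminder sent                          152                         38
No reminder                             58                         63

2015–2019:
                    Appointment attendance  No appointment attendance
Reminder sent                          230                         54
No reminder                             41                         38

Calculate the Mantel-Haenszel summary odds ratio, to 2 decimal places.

4.16

OR_MH = Σ(aᵢdᵢ/nᵢ) / Σ(bᵢcᵢ/nᵢ), where nᵢ is the stratum total.
Stratum 1 (2010–2014): n = 311; a·d/n = 152·63/311 = 30.7910; b·c/n = 38·58/311 = 7.0868
Stratum 2 (2015–2019): n = 363; a·d/n = 230·38/363 = 24.0771; b·c/n = 54·41/363 = 6.0992
OR_MH = (30.7910 + 24.0771) / (7.0868 + 6.0992) = 54.8681 / 13.1860 = 4.16109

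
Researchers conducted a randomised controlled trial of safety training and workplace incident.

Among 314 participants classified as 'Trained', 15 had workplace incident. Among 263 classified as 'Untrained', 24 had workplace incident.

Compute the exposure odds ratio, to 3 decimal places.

0.500

From the description: a = 15, b = 299, c = 24, d = 239.
OR = (a·d)/(b·c) = (15 × 239) / (299 × 24) = 3585 / 7176 = 0.49958
Exposure is associated with lower odds of workplace incident (OR = 0.50 < 1).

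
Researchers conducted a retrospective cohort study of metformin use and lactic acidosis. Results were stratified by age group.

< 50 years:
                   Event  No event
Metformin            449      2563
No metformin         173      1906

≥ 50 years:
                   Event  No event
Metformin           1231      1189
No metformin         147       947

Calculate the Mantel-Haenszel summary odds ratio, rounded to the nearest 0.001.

OR_MH = Σ(aᵢdᵢ/nᵢ) / Σ(bᵢcᵢ/nᵢ), where nᵢ is the stratum total.
Stratum 1 (< 50 years): n = 5091; a·d/n = 449·1906/5091 = 168.0994; b·c/n = 2563·173/5091 = 87.0947
Stratum 2 (≥ 50 years): n = 3514; a·d/n = 1231·947/3514 = 331.7464; b·c/n = 1189·147/3514 = 49.7390
OR_MH = (168.0994 + 331.7464) / (87.0947 + 49.7390) = 499.8458 / 136.8337 = 3.65294

3.653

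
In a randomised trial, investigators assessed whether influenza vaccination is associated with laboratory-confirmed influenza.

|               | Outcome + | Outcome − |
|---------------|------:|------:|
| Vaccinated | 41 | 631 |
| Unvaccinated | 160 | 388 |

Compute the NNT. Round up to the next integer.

Risk in treated group = 41/672 = 0.06101; risk in control = 160/548 = 0.29197.
Absolute risk reduction = 0.29197 − 0.06101 = 0.23096
NNT = 1 / ARR = 1 / 0.23096 = 4.330 → round up → 5

5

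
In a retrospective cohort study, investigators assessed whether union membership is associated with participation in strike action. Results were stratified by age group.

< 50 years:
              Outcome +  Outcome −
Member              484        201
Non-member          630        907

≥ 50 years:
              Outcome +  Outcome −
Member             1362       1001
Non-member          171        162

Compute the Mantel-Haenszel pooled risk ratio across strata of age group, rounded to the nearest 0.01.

1.46

RR_MH = Σ(aᵢ·n₀ᵢ/nᵢ) / Σ(cᵢ·n₁ᵢ/nᵢ), with n₁ᵢ = aᵢ+bᵢ (exposed), n₀ᵢ = cᵢ+dᵢ (unexposed), nᵢ = n₁ᵢ+n₀ᵢ.
Stratum 1 (< 50 years): n₁ = 685, n₀ = 1537, n = 2222; a·n₀/n = 484·1537/2222 = 334.7921; c·n₁/n = 630·685/2222 = 194.2169
Stratum 2 (≥ 50 years): n₁ = 2363, n₀ = 333, n = 2696; a·n₀/n = 1362·333/2696 = 168.2292; c·n₁/n = 171·2363/2696 = 149.8787
RR_MH = (334.7921 + 168.2292) / (194.2169 + 149.8787) = 503.0213 / 344.0956 = 1.46186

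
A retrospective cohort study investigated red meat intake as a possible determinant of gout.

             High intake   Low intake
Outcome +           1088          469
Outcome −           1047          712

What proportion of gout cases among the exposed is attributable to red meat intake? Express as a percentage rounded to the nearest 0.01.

22.07

Reading the table with exposure as columns: a = 1088 (High intake, case), b = 1047 (High intake, non-case), c = 469 (Low intake, case), d = 712.
Risk in exposed = 1088/2135 = 0.50960; risk in unexposed = 469/1181 = 0.39712.
RR = 0.50960/0.39712 = 1.28324
AR% = (RR − 1)/RR × 100 = (1.28324 − 1)/1.28324 × 100 = 22.0723%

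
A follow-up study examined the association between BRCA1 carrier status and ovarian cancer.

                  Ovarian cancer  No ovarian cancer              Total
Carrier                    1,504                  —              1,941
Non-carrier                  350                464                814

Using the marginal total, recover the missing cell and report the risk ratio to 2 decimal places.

The missing cell is in the exposed row: 1941 − 1504 = 437.
So a = 1504, b = 437, c = 350, d = 464.
RR = [a/(a+b)] / [c/(c+d)] = (1504/1941) / (350/814) = 0.77486/0.42998 = 1.80210

1.80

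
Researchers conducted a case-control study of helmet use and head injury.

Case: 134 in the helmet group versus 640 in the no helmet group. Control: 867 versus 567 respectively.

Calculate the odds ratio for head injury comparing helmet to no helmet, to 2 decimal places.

From the description: a = 134, b = 867, c = 640, d = 567.
OR = (a·d)/(b·c) = (134 × 567) / (867 × 640) = 75978 / 554880 = 0.13693
Exposure is associated with lower odds of head injury (OR = 0.14 < 1).

0.14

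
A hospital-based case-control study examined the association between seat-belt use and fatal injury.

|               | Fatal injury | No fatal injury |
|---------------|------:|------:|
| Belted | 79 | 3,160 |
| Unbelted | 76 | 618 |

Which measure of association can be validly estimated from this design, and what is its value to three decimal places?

0.203

Cells: a = 79, b = 3160, c = 76, d = 618.
This is a hospital-based case-control study: participants were sampled on outcome status, so risks in the source population cannot be estimated directly — relative risk is not valid here. The odds ratio is the appropriate measure.
OR = (a·d)/(b·c) = (79 × 618) / (3160 × 76) = 48822 / 240160 = 0.20329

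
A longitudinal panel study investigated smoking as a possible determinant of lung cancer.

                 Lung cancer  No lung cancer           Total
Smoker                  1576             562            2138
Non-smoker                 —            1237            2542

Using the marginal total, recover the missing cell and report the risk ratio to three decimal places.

1.436

The missing cell is in the unexposed row: 2542 − 1237 = 1305.
So a = 1576, b = 562, c = 1305, d = 1237.
RR = [a/(a+b)] / [c/(c+d)] = (1576/2138) / (1305/2542) = 0.73714/0.51338 = 1.43586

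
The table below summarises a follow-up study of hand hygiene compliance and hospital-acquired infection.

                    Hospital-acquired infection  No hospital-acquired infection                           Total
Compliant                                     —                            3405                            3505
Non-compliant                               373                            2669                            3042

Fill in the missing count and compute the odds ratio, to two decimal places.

0.21

The missing cell is in the exposed row: 3505 − 3405 = 100.
So a = 100, b = 3405, c = 373, d = 2669.
OR = (a·d)/(b·c) = (100 × 2669) / (3405 × 373) = 266900 / 1270065 = 0.21015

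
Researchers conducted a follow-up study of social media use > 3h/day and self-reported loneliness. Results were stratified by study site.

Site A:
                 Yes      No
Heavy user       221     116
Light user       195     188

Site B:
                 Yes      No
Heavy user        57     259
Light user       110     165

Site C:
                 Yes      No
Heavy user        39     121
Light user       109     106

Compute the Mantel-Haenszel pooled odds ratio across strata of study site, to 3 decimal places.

OR_MH = Σ(aᵢdᵢ/nᵢ) / Σ(bᵢcᵢ/nᵢ), where nᵢ is the stratum total.
Stratum 1 (Site A): n = 720; a·d/n = 221·188/720 = 57.7056; b·c/n = 116·195/720 = 31.4167
Stratum 2 (Site B): n = 591; a·d/n = 57·165/591 = 15.9137; b·c/n = 259·110/591 = 48.2064
Stratum 3 (Site C): n = 375; a·d/n = 39·106/375 = 11.0240; b·c/n = 121·109/375 = 35.1707
OR_MH = (57.7056 + 15.9137 + 11.0240) / (31.4167 + 48.2064 + 35.1707) = 84.6433 / 114.7938 = 0.73735

0.737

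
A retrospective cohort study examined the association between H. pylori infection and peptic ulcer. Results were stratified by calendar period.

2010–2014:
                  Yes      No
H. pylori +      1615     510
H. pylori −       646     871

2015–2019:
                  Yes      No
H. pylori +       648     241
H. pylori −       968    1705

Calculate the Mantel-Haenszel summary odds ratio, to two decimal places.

OR_MH = Σ(aᵢdᵢ/nᵢ) / Σ(bᵢcᵢ/nᵢ), where nᵢ is the stratum total.
Stratum 1 (2010–2014): n = 3642; a·d/n = 1615·871/3642 = 386.2342; b·c/n = 510·646/3642 = 90.4613
Stratum 2 (2015–2019): n = 3562; a·d/n = 648·1705/3562 = 310.1741; b·c/n = 241·968/3562 = 65.4935
OR_MH = (386.2342 + 310.1741) / (90.4613 + 65.4935) = 696.4083 / 155.9548 = 4.46545

4.47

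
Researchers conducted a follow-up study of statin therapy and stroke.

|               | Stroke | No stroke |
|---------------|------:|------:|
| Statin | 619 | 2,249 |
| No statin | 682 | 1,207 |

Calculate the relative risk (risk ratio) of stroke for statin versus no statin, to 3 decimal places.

0.598

Cells: a = 619, b = 2249, c = 682, d = 1207.
Risk in exposed = 619/2868 = 0.21583; risk in unexposed = 682/1889 = 0.36104.
RR = 0.21583 / 0.36104 = 0.59780
The risk is 40% lower among the exposed than among the unexposed.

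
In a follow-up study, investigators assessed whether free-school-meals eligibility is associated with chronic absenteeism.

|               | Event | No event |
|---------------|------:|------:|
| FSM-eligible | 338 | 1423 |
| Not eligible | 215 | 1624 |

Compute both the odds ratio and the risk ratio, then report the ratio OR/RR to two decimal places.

1.09

Cells: a = 338, b = 1423, c = 215, d = 1624.
OR = (338·1624)/(1423·215) = 548912/305945 = 1.79415
Risk in exposed = 338/1761 = 0.19194; risk in unexposed = 215/1839 = 0.11691; RR = 1.64173
OR/RR = 1.79415 / 1.64173 = 1.09285
The outcome is not rare, so the OR lies further from 1 than the RR.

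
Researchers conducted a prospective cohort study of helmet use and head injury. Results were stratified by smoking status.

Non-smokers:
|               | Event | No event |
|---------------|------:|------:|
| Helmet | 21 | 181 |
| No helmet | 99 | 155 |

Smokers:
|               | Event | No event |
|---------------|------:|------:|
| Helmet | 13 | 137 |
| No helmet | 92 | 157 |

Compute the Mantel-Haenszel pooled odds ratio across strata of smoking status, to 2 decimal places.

OR_MH = Σ(aᵢdᵢ/nᵢ) / Σ(bᵢcᵢ/nᵢ), where nᵢ is the stratum total.
Stratum 1 (Non-smokers): n = 456; a·d/n = 21·155/456 = 7.1382; b·c/n = 181·99/456 = 39.2961
Stratum 2 (Smokers): n = 399; a·d/n = 13·157/399 = 5.1153; b·c/n = 137·92/399 = 31.5890
OR_MH = (7.1382 + 5.1153) / (39.2961 + 31.5890) = 12.2534 / 70.8850 = 0.17286

0.17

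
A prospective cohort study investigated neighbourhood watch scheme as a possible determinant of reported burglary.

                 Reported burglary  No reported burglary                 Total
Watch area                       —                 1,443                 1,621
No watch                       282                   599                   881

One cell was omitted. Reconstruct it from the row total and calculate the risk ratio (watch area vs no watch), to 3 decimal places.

0.343

The missing cell is in the exposed row: 1621 − 1443 = 178.
So a = 178, b = 1443, c = 282, d = 599.
RR = [a/(a+b)] / [c/(c+d)] = (178/1621) / (282/881) = 0.10981/0.32009 = 0.34306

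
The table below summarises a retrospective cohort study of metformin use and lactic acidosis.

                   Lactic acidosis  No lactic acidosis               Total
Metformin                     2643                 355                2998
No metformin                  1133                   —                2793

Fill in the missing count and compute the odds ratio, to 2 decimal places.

10.91

The missing cell is in the unexposed row: 2793 − 1133 = 1660.
So a = 2643, b = 355, c = 1133, d = 1660.
OR = (a·d)/(b·c) = (2643 × 1660) / (355 × 1133) = 4387380 / 402215 = 10.90805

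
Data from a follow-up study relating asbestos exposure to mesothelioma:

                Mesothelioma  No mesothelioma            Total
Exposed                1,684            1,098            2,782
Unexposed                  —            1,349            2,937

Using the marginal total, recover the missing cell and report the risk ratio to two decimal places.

1.12

The missing cell is in the unexposed row: 2937 − 1349 = 1588.
So a = 1684, b = 1098, c = 1588, d = 1349.
RR = [a/(a+b)] / [c/(c+d)] = (1684/2782) / (1588/2937) = 0.60532/0.54069 = 1.11954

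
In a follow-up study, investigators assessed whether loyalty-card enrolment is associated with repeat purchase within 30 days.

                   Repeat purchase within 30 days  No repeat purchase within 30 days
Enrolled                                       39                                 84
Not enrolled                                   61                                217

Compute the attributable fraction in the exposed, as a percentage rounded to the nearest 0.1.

Cells: a = 39, b = 84, c = 61, d = 217.
Risk in exposed = 39/123 = 0.31707; risk in unexposed = 61/278 = 0.21942.
RR = 0.31707/0.21942 = 1.44502
AR% = (RR − 1)/RR × 100 = (1.44502 − 1)/1.44502 × 100 = 30.7969%

30.8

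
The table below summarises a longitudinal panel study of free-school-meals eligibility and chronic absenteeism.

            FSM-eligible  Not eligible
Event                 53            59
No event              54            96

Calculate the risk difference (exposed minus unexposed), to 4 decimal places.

Reading the table with exposure as columns: a = 53 (FSM-eligible, case), b = 54 (FSM-eligible, non-case), c = 59 (Not eligible, case), d = 96.
Risk in exposed = 53/107 = 0.495327; risk in unexposed = 59/155 = 0.380645.
Risk difference = 0.495327 − 0.380645 = 0.114682

0.1147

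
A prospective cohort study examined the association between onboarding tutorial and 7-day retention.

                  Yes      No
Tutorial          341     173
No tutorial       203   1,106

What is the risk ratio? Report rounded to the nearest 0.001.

Cells: a = 341, b = 173, c = 203, d = 1106.
Risk in exposed = 341/514 = 0.66342; risk in unexposed = 203/1309 = 0.15508.
RR = 0.66342 / 0.15508 = 4.27794
The risk among the exposed is 4.28 times that among the unexposed.

4.278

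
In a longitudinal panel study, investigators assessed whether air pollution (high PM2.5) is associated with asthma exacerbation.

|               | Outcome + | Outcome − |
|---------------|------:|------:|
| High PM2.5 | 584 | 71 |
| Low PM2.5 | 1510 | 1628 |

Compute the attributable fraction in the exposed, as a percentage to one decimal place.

46.0

Cells: a = 584, b = 71, c = 1510, d = 1628.
Risk in exposed = 584/655 = 0.89160; risk in unexposed = 1510/3138 = 0.48120.
RR = 0.89160/0.48120 = 1.85288
AR% = (RR − 1)/RR × 100 = (1.85288 − 1)/1.85288 × 100 = 46.0300%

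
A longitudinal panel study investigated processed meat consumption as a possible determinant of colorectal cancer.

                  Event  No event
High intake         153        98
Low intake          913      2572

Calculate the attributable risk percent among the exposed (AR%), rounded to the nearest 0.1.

57.0

Cells: a = 153, b = 98, c = 913, d = 2572.
Risk in exposed = 153/251 = 0.60956; risk in unexposed = 913/3485 = 0.26198.
RR = 0.60956/0.26198 = 2.32675
AR% = (RR − 1)/RR × 100 = (2.32675 − 1)/2.32675 × 100 = 57.0216%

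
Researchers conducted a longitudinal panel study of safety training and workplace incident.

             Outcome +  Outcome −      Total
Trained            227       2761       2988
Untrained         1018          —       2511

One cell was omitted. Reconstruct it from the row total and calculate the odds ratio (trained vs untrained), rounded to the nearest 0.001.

0.121

The missing cell is in the unexposed row: 2511 − 1018 = 1493.
So a = 227, b = 2761, c = 1018, d = 1493.
OR = (a·d)/(b·c) = (227 × 1493) / (2761 × 1018) = 338911 / 2810698 = 0.12058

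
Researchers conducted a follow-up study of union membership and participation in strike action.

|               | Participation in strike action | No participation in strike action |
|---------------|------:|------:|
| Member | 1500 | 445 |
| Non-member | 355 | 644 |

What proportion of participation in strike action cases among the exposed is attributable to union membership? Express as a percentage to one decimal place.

Cells: a = 1500, b = 445, c = 355, d = 644.
Risk in exposed = 1500/1945 = 0.77121; risk in unexposed = 355/999 = 0.35536.
RR = 0.77121/0.35536 = 2.17025
AR% = (RR − 1)/RR × 100 = (2.17025 − 1)/2.17025 × 100 = 53.9223%

53.9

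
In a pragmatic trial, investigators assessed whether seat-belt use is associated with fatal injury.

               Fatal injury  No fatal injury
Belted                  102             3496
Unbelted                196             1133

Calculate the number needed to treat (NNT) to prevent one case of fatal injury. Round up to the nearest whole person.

Risk in treated group = 102/3598 = 0.02835; risk in control = 196/1329 = 0.14748.
Absolute risk reduction = 0.14748 − 0.02835 = 0.11913
NNT = 1 / ARR = 1 / 0.11913 = 8.394 → round up → 9

9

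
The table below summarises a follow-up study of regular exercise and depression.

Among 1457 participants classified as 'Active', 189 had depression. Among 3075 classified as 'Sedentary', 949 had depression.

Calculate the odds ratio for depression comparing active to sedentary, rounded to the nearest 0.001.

0.334

From the description: a = 189, b = 1268, c = 949, d = 2126.
OR = (a·d)/(b·c) = (189 × 2126) / (1268 × 949) = 401814 / 1203332 = 0.33392
Exposure is associated with lower odds of depression (OR = 0.33 < 1).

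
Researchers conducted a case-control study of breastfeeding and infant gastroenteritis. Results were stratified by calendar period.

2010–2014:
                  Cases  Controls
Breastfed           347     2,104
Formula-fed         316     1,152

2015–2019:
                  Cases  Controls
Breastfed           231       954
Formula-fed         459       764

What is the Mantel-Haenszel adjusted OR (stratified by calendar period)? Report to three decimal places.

OR_MH = Σ(aᵢdᵢ/nᵢ) / Σ(bᵢcᵢ/nᵢ), where nᵢ is the stratum total.
Stratum 1 (2010–2014): n = 3919; a·d/n = 347·1152/3919 = 102.0015; b·c/n = 2104·316/3919 = 169.6514
Stratum 2 (2015–2019): n = 2408; a·d/n = 231·764/2408 = 73.2907; b·c/n = 954·459/2408 = 181.8463
OR_MH = (102.0015 + 73.2907) / (169.6514 + 181.8463) = 175.2922 / 351.4978 = 0.49870

0.499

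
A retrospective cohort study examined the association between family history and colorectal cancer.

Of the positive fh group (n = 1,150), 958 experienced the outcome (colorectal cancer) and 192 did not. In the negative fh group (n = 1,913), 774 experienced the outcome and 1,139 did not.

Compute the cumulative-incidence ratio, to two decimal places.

From the description: a = 958, b = 192, c = 774, d = 1139.
Risk in exposed = 958/1150 = 0.83304; risk in unexposed = 774/1913 = 0.40460.
RR = 0.83304 / 0.40460 = 2.05893
The risk among the exposed is 2.06 times that among the unexposed.

2.06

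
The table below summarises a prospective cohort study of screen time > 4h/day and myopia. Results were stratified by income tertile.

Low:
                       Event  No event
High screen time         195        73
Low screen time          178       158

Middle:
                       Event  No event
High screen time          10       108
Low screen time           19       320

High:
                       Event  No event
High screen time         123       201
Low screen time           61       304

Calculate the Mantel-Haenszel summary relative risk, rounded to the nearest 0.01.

1.61

RR_MH = Σ(aᵢ·n₀ᵢ/nᵢ) / Σ(cᵢ·n₁ᵢ/nᵢ), with n₁ᵢ = aᵢ+bᵢ (exposed), n₀ᵢ = cᵢ+dᵢ (unexposed), nᵢ = n₁ᵢ+n₀ᵢ.
Stratum 1 (Low): n₁ = 268, n₀ = 336, n = 604; a·n₀/n = 195·336/604 = 108.4768; c·n₁/n = 178·268/604 = 78.9801
Stratum 2 (Middle): n₁ = 118, n₀ = 339, n = 457; a·n₀/n = 10·339/457 = 7.4179; c·n₁/n = 19·118/457 = 4.9059
Stratum 3 (High): n₁ = 324, n₀ = 365, n = 689; a·n₀/n = 123·365/689 = 65.1597; c·n₁/n = 61·324/689 = 28.6851
RR_MH = (108.4768 + 7.4179 + 65.1597) / (78.9801 + 4.9059 + 28.6851) = 181.0544 / 112.5711 = 1.60836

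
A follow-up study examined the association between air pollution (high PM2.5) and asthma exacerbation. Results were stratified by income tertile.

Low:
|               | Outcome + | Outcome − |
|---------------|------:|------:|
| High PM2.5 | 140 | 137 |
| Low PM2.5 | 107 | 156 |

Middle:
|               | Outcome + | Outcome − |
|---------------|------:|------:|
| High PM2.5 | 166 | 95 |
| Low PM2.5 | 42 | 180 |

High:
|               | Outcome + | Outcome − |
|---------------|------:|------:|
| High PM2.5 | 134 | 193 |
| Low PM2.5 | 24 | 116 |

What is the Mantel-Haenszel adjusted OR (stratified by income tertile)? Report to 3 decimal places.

OR_MH = Σ(aᵢdᵢ/nᵢ) / Σ(bᵢcᵢ/nᵢ), where nᵢ is the stratum total.
Stratum 1 (Low): n = 540; a·d/n = 140·156/540 = 40.4444; b·c/n = 137·107/540 = 27.1463
Stratum 2 (Middle): n = 483; a·d/n = 166·180/483 = 61.8634; b·c/n = 95·42/483 = 8.2609
Stratum 3 (High): n = 467; a·d/n = 134·116/467 = 33.2848; b·c/n = 193·24/467 = 9.9186
OR_MH = (40.4444 + 61.8634 + 33.2848) / (27.1463 + 8.2609 + 9.9186) = 135.5926 / 45.3258 = 2.99151

2.992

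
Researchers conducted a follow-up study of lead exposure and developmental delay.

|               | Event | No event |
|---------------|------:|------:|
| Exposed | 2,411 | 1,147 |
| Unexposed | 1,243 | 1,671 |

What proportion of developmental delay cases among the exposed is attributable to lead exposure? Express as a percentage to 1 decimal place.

Cells: a = 2411, b = 1147, c = 1243, d = 1671.
Risk in exposed = 2411/3558 = 0.67763; risk in unexposed = 1243/2914 = 0.42656.
RR = 0.67763/0.42656 = 1.58858
AR% = (RR − 1)/RR × 100 = (1.58858 − 1)/1.58858 × 100 = 37.0508%

37.1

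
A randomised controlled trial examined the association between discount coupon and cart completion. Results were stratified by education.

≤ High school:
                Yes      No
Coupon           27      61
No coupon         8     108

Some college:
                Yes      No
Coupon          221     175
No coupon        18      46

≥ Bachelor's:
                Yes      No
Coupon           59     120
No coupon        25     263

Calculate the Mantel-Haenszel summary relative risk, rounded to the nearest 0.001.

2.891

RR_MH = Σ(aᵢ·n₀ᵢ/nᵢ) / Σ(cᵢ·n₁ᵢ/nᵢ), with n₁ᵢ = aᵢ+bᵢ (exposed), n₀ᵢ = cᵢ+dᵢ (unexposed), nᵢ = n₁ᵢ+n₀ᵢ.
Stratum 1 (≤ High school): n₁ = 88, n₀ = 116, n = 204; a·n₀/n = 27·116/204 = 15.3529; c·n₁/n = 8·88/204 = 3.4510
Stratum 2 (Some college): n₁ = 396, n₀ = 64, n = 460; a·n₀/n = 221·64/460 = 30.7478; c·n₁/n = 18·396/460 = 15.4957
Stratum 3 (≥ Bachelor's): n₁ = 179, n₀ = 288, n = 467; a·n₀/n = 59·288/467 = 36.3854; c·n₁/n = 25·179/467 = 9.5824
RR_MH = (15.3529 + 30.7478 + 36.3854) / (3.4510 + 15.4957 + 9.5824) = 82.4862 / 28.5291 = 2.89130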